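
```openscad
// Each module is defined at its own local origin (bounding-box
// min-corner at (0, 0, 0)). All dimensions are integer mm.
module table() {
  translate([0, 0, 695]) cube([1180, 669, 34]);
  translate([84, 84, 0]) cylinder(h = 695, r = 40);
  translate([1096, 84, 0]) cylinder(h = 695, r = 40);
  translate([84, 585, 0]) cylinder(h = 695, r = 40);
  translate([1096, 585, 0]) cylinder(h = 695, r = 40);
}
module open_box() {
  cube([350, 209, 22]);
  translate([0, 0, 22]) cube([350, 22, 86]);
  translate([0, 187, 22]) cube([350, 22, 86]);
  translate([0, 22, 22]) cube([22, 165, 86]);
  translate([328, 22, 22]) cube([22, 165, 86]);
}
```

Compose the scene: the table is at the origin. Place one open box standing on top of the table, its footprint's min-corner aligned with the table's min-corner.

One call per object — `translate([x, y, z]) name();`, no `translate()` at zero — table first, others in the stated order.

table();
translate([0, 0, 729]) open_box();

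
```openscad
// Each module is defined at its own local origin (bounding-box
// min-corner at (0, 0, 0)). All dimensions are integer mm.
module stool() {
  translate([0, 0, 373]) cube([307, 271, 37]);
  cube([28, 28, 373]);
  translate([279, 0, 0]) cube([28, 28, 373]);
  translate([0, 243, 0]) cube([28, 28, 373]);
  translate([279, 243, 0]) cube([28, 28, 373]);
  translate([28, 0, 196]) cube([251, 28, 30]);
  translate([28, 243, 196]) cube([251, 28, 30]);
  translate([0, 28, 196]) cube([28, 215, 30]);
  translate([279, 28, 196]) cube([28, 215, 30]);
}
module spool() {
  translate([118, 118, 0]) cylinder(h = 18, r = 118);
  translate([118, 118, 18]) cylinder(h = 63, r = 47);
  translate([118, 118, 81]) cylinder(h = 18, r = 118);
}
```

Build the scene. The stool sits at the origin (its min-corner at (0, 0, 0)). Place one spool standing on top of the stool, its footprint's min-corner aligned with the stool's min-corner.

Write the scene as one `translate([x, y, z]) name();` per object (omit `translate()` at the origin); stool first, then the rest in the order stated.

stool();
translate([0, 0, 410]) spool();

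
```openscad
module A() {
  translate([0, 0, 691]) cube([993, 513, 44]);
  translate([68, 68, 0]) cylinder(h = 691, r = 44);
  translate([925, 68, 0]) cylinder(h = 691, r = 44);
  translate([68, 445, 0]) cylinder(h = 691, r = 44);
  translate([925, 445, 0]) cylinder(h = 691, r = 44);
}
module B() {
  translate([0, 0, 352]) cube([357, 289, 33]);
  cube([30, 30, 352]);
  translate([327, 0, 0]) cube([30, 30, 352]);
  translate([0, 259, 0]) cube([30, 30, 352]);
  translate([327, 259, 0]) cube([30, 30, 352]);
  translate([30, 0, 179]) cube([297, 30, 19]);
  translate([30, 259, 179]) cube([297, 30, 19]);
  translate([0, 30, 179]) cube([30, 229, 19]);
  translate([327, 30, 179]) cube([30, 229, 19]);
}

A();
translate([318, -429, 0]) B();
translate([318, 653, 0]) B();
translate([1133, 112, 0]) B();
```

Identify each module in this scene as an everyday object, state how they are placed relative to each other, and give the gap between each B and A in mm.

Each stool's nearest face is 140 mm from the table's bounding box.

A is a table. B is a stool. Three stools sit around the table at the −y, +y, +x sides. The gap between each stool and the table is 140 mm.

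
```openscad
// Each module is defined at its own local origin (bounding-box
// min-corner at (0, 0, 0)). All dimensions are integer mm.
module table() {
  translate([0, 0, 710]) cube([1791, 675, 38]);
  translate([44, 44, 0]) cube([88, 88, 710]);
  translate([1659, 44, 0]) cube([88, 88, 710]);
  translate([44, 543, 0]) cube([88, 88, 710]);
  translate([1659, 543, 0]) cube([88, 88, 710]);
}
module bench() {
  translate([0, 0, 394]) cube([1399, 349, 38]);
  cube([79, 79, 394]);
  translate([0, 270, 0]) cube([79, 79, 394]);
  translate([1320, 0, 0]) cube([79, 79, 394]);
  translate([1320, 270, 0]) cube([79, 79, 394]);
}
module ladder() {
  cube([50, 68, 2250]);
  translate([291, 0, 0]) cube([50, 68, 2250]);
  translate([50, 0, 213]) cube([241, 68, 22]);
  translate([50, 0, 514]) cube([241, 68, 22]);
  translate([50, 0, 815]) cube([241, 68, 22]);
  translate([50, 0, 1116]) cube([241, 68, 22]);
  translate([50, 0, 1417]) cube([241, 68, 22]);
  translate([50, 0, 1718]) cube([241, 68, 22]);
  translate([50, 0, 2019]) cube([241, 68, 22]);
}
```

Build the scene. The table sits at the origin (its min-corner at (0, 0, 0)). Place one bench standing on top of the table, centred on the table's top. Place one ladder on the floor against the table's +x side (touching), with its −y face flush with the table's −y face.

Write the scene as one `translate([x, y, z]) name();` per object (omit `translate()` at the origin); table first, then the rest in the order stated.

table();
translate([196, 163, 748]) bench();
translate([1791, 0, 0]) ladder();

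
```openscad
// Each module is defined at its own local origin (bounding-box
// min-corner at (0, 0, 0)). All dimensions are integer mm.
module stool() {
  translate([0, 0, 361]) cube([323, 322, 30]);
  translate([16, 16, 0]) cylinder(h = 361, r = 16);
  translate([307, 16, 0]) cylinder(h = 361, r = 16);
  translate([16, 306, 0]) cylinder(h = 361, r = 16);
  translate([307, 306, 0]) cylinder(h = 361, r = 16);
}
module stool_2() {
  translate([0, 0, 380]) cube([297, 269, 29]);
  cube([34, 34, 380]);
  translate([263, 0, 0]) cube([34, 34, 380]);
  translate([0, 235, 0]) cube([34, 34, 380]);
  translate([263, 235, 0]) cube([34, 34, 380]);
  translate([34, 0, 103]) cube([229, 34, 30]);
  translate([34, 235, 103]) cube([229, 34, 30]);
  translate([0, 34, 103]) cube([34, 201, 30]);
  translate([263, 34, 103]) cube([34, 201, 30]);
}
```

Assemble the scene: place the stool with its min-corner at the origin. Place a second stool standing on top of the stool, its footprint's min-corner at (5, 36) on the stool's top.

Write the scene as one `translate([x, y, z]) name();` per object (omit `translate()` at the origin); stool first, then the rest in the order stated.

stool();
translate([5, 36, 391]) stool_2();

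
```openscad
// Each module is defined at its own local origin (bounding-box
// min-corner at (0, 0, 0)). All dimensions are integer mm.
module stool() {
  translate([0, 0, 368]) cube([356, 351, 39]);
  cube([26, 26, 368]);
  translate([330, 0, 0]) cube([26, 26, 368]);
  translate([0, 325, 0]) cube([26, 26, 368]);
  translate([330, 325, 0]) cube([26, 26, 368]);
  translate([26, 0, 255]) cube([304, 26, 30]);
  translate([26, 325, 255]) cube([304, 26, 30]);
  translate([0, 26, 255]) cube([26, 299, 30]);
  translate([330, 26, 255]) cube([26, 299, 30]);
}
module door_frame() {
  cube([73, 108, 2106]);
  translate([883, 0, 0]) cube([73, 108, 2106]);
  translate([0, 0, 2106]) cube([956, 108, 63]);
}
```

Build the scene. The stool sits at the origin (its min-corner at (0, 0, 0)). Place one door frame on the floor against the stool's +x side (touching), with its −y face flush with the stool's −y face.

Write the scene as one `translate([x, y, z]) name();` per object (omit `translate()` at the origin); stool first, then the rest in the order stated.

stool();
translate([356, 0, 0]) door_frame();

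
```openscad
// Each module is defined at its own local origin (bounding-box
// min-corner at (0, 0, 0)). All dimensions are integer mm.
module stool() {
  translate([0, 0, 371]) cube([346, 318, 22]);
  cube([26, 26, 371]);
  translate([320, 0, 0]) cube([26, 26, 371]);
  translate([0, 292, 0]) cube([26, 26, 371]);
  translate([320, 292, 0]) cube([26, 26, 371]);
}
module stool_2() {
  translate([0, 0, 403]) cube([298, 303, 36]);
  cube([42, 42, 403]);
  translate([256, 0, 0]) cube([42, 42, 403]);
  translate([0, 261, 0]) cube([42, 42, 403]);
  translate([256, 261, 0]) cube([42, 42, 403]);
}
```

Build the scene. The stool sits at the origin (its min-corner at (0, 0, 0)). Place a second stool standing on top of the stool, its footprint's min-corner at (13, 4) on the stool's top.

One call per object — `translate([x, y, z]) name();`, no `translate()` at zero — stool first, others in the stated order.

stool();
translate([13, 4, 393]) stool_2();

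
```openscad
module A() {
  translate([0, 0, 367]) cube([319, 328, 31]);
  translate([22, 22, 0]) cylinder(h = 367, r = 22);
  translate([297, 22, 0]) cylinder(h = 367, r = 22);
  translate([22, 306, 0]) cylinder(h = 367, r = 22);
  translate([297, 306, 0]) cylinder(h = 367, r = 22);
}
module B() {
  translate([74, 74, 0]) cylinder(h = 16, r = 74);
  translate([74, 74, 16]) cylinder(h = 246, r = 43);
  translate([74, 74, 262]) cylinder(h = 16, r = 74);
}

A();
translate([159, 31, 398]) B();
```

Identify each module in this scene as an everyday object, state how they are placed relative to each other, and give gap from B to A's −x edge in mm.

The spool's min-x is at 159; the stool's min-x is 0; gap = 159 mm.

A is a stool. B is a spool. The spool is on top of the stool. The gap from the spool to the stool's −x edge is 159 mm.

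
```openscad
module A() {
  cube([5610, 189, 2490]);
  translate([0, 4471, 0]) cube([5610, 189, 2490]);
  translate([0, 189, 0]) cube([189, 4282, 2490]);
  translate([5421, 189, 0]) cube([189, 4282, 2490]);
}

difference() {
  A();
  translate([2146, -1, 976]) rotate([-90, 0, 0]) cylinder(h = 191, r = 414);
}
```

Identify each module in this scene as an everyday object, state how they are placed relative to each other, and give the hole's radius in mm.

The subtracted cylinder has r = 414 mm.

A is a house frame. The house frame has a circular hole through its front wall. The hole's radius is 414 mm.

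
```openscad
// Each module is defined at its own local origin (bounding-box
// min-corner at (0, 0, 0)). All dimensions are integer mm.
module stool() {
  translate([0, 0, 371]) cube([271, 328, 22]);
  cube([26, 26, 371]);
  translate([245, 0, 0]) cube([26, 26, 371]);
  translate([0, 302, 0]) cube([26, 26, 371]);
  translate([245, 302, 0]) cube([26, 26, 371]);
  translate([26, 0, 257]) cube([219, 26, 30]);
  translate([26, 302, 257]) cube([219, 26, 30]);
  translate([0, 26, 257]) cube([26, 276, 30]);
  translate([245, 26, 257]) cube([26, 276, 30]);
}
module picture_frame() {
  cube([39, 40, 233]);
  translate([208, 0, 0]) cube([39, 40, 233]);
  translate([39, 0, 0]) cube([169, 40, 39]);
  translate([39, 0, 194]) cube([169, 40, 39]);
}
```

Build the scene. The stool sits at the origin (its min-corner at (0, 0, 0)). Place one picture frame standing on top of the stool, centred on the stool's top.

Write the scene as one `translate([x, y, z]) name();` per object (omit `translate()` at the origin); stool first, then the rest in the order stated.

stool();
translate([12, 144, 393]) picture_frame();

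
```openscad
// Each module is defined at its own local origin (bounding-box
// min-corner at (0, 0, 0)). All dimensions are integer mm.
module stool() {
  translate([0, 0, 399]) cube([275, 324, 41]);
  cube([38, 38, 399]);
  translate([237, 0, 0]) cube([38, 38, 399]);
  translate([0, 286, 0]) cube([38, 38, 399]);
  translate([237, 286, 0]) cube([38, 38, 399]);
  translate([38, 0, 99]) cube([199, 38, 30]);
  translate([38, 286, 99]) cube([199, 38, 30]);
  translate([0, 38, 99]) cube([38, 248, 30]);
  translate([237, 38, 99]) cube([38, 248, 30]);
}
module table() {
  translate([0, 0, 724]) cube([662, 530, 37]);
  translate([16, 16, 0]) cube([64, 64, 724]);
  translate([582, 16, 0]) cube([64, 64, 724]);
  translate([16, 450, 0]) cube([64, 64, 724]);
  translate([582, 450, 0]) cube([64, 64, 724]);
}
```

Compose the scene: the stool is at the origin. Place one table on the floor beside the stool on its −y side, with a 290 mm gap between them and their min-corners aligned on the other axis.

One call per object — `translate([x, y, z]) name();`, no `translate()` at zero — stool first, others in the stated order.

stool();
translate([0, -820, 0]) table();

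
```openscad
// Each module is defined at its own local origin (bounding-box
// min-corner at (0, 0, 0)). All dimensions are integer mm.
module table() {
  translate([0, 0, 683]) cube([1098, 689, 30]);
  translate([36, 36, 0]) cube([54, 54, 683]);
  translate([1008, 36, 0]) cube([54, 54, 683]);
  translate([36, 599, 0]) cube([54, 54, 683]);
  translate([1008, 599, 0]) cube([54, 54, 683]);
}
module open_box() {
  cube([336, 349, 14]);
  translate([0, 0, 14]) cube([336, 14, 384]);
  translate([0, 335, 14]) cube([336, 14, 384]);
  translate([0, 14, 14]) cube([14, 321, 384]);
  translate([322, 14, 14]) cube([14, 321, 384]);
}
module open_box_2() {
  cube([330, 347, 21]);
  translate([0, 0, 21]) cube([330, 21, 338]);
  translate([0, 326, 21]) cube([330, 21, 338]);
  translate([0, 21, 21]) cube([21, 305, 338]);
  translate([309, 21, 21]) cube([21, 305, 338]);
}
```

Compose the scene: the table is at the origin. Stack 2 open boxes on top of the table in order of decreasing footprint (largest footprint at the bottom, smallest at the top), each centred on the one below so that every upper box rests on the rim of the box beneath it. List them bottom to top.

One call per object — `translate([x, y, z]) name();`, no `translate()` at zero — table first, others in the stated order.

table();
translate([381, 170, 713]) open_box();
translate([384, 171, 1111]) open_box_2();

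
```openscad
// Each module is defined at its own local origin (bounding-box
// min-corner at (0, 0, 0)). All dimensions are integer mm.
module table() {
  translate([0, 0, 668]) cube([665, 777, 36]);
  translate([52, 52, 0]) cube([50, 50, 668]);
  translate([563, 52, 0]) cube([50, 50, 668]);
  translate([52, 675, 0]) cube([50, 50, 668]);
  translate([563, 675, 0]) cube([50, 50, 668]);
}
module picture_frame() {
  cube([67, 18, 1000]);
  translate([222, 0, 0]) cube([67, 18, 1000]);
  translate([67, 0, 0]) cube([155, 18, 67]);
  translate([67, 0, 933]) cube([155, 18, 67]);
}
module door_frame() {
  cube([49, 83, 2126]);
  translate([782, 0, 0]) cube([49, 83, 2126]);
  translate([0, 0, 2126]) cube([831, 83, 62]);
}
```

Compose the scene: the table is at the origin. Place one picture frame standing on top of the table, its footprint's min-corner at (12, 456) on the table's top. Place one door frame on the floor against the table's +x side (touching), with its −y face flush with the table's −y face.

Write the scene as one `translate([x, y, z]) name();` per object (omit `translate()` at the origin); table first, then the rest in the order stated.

table();
translate([12, 456, 704]) picture_frame();
translate([665, 0, 0]) door_frame();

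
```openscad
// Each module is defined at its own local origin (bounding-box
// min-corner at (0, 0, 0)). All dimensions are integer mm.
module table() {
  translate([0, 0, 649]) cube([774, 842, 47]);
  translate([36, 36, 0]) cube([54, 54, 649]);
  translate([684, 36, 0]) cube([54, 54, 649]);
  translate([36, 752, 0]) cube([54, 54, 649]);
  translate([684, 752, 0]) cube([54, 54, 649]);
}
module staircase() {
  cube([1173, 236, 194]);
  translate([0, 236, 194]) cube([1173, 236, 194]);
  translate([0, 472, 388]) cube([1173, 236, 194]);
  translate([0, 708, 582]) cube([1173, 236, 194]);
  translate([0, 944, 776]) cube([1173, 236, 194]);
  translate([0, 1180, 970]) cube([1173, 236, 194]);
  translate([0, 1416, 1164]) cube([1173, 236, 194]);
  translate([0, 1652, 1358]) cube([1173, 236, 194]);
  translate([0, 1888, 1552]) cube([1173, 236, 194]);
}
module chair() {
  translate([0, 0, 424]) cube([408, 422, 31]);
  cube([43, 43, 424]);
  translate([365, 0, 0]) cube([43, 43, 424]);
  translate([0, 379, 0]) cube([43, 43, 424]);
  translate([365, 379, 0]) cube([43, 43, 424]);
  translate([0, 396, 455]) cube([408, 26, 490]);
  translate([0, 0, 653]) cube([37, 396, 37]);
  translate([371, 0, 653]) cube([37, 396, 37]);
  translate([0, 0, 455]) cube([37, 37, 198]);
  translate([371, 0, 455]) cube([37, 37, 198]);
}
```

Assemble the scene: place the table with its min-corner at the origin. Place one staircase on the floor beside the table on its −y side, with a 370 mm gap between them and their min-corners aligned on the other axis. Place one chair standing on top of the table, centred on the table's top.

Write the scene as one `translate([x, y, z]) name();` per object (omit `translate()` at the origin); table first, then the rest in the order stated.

table();
translate([0, -2494, 0]) staircase();
translate([183, 210, 696]) chair();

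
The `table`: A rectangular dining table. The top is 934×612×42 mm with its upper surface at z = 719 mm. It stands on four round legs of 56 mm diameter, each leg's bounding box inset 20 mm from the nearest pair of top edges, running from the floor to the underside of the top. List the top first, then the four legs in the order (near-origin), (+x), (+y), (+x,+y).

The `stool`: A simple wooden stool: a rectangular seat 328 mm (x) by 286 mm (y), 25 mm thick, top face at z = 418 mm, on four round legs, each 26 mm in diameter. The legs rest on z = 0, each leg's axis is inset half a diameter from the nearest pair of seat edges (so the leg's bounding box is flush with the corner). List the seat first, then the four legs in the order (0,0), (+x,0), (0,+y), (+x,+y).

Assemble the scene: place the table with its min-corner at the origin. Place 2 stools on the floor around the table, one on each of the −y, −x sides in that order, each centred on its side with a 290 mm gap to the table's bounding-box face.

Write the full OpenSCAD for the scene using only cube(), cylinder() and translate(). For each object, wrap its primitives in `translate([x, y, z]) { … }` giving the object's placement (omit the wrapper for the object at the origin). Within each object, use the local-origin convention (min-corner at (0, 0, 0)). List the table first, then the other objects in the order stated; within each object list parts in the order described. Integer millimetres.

translate([0, 0, 677]) cube([934, 612, 42]);
translate([48, 48, 0]) cylinder(h = 677, r = 28);
translate([886, 48, 0]) cylinder(h = 677, r = 28);
translate([48, 564, 0]) cylinder(h = 677, r = 28);
translate([886, 564, 0]) cylinder(h = 677, r = 28);
translate([303, -576, 0]) {
  translate([0, 0, 393]) cube([328, 286, 25]);
  translate([13, 13, 0]) cylinder(h = 393, r = 13);
  translate([315, 13, 0]) cylinder(h = 393, r = 13);
  translate([13, 273, 0]) cylinder(h = 393, r = 13);
  translate([315, 273, 0]) cylinder(h = 393, r = 13);
}
translate([-618, 163, 0]) {
  translate([0, 0, 393]) cube([328, 286, 25]);
  translate([13, 13, 0]) cylinder(h = 393, r = 13);
  translate([315, 13, 0]) cylinder(h = 393, r = 13);
  translate([13, 273, 0]) cylinder(h = 393, r = 13);
  translate([315, 273, 0]) cylinder(h = 393, r = 13);
}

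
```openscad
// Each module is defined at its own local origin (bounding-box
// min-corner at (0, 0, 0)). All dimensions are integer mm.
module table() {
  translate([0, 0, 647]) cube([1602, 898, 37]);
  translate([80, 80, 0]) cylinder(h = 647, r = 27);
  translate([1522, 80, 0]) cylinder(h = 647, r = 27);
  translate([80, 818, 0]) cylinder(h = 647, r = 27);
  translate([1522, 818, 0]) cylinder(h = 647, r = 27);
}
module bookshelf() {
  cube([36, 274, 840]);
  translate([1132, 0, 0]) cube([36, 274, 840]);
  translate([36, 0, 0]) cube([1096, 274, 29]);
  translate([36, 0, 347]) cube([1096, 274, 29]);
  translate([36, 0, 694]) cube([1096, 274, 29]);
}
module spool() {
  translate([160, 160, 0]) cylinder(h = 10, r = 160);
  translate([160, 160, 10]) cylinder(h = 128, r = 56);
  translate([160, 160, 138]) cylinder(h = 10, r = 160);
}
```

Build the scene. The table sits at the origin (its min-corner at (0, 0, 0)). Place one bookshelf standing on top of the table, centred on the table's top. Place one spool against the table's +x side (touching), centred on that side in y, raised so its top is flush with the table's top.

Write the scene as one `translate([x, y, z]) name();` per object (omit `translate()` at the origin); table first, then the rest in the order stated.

table();
translate([217, 312, 684]) bookshelf();
translate([1602, 289, 536]) spool();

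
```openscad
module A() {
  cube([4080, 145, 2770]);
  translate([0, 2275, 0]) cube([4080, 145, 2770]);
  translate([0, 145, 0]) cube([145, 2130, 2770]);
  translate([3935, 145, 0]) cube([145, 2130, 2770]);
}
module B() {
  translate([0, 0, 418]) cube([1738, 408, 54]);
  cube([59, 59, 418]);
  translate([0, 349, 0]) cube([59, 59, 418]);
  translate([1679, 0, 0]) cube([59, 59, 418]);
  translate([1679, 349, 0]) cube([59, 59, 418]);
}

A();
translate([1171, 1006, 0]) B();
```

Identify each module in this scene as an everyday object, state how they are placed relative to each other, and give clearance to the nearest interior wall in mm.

Clearances: x = 1026, y = 861; minimum 861 mm.

A is a house frame. B is a bench. The bench sits inside the house frame, centred. The clearance to the nearest interior wall is 861 mm.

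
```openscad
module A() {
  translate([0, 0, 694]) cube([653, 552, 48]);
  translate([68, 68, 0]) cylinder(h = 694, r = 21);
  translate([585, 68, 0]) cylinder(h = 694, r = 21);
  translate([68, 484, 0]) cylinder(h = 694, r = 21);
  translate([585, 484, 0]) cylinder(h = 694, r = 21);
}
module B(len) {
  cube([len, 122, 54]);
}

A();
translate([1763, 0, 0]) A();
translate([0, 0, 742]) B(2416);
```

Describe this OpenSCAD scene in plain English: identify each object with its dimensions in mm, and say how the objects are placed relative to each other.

A is a table with a 653×552 mm rectangular top, 48 mm thick, top surface at z = 742 mm, supported by four round legs of 42 mm diameter, each leg's bounding box inset 47 mm from the nearest pair of top edges, running from the floor.

B is a rectangular beam 2416 mm long (x), 122 mm deep (y), 54 mm thick (z).

The beam spans the tops of two tables placed 1110 mm apart, resting at z = 742 mm.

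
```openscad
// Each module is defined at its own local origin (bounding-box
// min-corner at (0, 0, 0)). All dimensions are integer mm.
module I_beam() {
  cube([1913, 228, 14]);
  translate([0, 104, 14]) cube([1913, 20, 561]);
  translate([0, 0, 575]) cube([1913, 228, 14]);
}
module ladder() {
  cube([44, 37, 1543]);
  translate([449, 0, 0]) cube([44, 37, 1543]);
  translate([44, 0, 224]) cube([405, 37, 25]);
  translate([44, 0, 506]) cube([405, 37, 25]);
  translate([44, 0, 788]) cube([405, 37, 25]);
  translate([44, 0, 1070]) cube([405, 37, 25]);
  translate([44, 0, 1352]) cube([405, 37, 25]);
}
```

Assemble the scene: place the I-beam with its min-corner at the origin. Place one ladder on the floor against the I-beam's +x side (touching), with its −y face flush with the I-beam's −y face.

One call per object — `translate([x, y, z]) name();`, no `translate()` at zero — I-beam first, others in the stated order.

I_beam();
translate([1913, 0, 0]) ladder();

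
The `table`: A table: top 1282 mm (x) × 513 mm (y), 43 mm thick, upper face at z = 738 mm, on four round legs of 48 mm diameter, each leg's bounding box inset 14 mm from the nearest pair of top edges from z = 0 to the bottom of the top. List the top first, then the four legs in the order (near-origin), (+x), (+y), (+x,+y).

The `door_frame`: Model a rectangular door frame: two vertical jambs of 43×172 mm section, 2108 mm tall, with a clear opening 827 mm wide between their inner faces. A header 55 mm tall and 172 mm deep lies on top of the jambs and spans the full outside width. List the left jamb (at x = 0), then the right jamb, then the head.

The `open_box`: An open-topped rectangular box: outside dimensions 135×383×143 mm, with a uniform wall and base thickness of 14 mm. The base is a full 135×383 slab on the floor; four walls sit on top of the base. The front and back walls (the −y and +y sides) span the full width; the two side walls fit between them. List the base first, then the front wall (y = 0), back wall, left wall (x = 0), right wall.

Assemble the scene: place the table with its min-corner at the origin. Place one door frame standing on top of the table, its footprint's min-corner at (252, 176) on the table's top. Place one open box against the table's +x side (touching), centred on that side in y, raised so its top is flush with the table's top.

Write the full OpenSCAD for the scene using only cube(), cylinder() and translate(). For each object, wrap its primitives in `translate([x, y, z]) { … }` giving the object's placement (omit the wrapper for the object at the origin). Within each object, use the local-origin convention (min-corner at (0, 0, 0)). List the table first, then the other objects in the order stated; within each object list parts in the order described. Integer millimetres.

translate([0, 0, 695]) cube([1282, 513, 43]);
translate([38, 38, 0]) cylinder(h = 695, r = 24);
translate([1244, 38, 0]) cylinder(h = 695, r = 24);
translate([38, 475, 0]) cylinder(h = 695, r = 24);
translate([1244, 475, 0]) cylinder(h = 695, r = 24);
translate([252, 176, 738]) {
  cube([43, 172, 2108]);
  translate([870, 0, 0]) cube([43, 172, 2108]);
  translate([0, 0, 2108]) cube([913, 172, 55]);
}
translate([1282, 65, 595]) {
  cube([135, 383, 14]);
  translate([0, 0, 14]) cube([135, 14, 129]);
  translate([0, 369, 14]) cube([135, 14, 129]);
  translate([0, 14, 14]) cube([14, 355, 129]);
  translate([121, 14, 14]) cube([14, 355, 129]);
}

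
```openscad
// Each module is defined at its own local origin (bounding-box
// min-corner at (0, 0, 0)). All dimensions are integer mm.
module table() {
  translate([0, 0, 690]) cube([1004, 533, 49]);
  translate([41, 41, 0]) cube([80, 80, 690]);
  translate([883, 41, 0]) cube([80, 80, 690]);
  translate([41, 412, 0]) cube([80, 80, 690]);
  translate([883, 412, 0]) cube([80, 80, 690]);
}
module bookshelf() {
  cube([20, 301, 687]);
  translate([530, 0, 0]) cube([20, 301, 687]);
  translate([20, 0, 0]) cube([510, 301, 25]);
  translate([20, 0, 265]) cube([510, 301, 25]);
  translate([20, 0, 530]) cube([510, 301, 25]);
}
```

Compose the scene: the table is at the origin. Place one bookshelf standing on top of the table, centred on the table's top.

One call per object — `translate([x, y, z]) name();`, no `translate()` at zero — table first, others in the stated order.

table();
translate([227, 116, 739]) bookshelf();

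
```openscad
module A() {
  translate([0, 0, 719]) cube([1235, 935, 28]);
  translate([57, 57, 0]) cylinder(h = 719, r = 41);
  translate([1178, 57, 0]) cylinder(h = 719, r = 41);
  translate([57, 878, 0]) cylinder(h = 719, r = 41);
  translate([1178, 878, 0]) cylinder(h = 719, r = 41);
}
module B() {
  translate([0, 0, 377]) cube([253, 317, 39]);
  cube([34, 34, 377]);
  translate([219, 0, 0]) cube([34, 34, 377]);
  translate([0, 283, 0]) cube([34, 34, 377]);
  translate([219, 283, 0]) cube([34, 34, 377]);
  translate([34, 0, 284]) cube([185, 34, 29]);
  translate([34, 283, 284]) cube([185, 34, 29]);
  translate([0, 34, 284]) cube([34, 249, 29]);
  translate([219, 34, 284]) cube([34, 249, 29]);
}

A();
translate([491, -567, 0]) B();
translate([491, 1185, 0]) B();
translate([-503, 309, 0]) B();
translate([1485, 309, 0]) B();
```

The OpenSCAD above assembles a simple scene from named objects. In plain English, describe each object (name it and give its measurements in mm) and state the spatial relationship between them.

A is a table: top 1235 mm (x) × 935 mm (y), 28 mm thick, upper face at z = 747 mm, on four round legs of 82 mm diameter, each leg's bounding box inset 16 mm from the nearest pair of top edges, running from z = 0 to the bottom of the top.

B is a four-legged stool. The seat is a 253×317×39 mm slab whose top surface is at z = 416 mm; four square legs, each 34×34 mm in cross-section, run from the floor (z = 0) to the underside of the seat, each flush with a corner of the seat. Four stretchers, 34 mm wide and 29 mm tall, connect adjacent legs with their undersides at z = 284 mm, each running between the inner faces of the legs it joins and aligned with the legs' outer faces on the other axis.

Four stools sit around the table at the −y, +y, −x, +x sides.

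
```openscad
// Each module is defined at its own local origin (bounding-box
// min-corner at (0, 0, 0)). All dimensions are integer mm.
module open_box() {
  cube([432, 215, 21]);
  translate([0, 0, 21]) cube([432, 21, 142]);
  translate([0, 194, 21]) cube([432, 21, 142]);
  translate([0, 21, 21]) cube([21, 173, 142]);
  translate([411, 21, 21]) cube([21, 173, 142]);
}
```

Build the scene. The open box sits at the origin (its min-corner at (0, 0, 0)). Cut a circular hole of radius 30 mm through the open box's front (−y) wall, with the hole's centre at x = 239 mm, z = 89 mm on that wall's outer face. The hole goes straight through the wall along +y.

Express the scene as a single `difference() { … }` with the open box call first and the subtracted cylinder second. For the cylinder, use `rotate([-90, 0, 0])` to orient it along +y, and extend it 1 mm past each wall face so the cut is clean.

difference() {
  open_box();
  translate([239, -1, 89]) rotate([-90, 0, 0]) cylinder(h = 23, r = 30);
}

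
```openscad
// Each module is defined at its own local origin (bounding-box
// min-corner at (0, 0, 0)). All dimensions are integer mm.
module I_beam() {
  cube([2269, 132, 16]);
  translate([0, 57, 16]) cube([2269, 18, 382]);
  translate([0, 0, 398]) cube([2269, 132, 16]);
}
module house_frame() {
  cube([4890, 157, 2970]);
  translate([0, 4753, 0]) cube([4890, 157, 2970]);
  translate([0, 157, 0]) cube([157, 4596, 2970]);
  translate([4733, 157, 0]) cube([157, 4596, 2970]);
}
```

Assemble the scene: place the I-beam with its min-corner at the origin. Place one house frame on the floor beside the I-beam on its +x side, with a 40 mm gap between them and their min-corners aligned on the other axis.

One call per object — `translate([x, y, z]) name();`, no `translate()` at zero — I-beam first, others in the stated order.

I_beam();
translate([2309, 0, 0]) house_frame();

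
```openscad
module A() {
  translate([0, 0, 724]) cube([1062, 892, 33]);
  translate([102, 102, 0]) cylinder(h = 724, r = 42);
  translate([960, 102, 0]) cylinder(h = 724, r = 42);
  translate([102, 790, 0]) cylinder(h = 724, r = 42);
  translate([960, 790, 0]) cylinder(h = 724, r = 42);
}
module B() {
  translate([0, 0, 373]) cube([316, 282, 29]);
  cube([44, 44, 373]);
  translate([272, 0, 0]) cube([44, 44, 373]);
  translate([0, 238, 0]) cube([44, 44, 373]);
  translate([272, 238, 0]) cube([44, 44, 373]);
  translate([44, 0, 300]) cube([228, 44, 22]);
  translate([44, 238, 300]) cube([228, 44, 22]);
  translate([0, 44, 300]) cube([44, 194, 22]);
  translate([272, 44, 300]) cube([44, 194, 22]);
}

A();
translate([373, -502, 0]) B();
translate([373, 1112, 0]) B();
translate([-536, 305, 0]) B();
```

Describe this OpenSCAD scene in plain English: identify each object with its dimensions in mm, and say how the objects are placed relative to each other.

A is a table: top 1062 mm (x) × 892 mm (y), 33 mm thick, upper face at z = 757 mm, on four round legs of 84 mm diameter, each leg's bounding box inset 60 mm from the nearest pair of top edges, running from z = 0 to the bottom of the top.

B is a simple wooden stool: a rectangular seat 316 mm (x) by 282 mm (y), 29 mm thick, top face at z = 402 mm, on four square legs, each 44×44 mm in cross-section. The legs rest on z = 0, each flush with a corner of the seat. Four stretchers, 44 mm wide and 22 mm tall, connect adjacent legs with their undersides at z = 300 mm, each running between the inner faces of the legs it joins and aligned with the legs' outer faces on the other axis.

Three stools sit around the table at the −y, +y, −x sides.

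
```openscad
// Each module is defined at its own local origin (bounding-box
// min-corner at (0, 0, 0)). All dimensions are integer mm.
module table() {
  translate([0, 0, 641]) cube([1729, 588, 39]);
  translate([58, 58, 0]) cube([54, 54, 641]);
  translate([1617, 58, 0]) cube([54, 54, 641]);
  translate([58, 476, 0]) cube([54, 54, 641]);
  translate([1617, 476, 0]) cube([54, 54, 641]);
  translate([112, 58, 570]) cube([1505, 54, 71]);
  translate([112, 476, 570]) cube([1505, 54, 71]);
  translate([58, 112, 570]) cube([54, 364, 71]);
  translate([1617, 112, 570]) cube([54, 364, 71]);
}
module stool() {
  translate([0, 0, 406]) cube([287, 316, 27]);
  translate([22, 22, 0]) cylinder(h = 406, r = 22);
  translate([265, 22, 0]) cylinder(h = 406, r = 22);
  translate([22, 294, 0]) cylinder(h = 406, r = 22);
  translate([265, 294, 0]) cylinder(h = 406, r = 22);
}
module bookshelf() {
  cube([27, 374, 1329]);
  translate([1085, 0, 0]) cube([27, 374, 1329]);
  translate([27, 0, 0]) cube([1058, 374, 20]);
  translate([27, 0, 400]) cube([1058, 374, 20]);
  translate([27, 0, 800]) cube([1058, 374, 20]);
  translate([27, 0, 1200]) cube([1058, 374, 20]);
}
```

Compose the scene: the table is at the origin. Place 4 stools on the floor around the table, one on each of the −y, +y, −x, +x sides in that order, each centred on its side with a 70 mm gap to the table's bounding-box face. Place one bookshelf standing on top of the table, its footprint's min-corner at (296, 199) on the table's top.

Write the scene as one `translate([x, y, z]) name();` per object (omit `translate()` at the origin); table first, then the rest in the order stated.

table();
translate([721, -386, 0]) stool();
translate([721, 658, 0]) stool();
translate([-357, 136, 0]) stool();
translate([1799, 136, 0]) stool();
translate([296, 199, 680]) bookshelf();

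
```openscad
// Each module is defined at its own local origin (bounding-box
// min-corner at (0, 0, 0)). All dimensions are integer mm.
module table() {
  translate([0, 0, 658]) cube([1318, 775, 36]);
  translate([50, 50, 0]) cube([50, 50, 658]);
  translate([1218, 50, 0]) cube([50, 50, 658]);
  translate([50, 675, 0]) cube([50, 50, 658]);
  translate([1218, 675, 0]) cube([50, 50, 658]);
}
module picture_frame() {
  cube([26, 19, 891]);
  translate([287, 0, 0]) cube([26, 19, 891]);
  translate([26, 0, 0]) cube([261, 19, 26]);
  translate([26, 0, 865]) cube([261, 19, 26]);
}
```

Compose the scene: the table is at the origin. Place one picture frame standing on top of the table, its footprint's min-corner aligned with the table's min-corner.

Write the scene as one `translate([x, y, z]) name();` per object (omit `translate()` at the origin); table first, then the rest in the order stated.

table();
translate([0, 0, 694]) picture_frame();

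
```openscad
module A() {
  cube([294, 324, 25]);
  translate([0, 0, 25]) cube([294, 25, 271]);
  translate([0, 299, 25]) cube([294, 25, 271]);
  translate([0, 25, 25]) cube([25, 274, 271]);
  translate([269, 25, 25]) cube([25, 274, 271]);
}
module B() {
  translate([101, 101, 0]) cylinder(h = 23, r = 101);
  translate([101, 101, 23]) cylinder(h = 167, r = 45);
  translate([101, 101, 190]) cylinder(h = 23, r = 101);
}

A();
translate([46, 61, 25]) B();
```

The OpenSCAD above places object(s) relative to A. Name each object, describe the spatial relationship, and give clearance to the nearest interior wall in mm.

Clearances: x = 21, y = 36; minimum 21 mm.

A is an open box. B is a spool. The spool sits inside the open box, centred. The clearance to the nearest interior wall is 21 mm.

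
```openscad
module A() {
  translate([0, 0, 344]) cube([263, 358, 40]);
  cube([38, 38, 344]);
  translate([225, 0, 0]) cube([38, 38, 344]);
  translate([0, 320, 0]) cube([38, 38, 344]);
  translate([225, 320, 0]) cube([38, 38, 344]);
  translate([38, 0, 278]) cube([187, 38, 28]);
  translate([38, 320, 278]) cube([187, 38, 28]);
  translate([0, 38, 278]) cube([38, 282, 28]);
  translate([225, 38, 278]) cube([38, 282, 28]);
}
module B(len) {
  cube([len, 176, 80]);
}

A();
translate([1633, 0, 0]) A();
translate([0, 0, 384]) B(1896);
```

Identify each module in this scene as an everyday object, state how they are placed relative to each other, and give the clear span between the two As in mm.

Second stool starts at x = 1633; first ends at x = 263; clear span = 1633 − 263 = 1370 mm.

A is a stool. B is a beam. A beam spans the tops of two stools. The clear span between the two stools is 1370 mm.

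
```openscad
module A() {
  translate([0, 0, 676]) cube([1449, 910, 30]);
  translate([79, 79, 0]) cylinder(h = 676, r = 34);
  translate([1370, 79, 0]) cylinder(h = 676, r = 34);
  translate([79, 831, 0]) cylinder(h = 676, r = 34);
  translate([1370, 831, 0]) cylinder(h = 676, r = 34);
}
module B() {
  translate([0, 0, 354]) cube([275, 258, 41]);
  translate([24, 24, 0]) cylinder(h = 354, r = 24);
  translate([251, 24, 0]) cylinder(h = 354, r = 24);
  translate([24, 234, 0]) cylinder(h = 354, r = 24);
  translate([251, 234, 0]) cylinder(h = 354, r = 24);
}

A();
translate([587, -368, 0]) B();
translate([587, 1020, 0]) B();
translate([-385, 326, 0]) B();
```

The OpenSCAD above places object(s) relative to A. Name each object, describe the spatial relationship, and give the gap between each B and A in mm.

Each stool's nearest face is 110 mm from the table's bounding box.

A is a table. B is a stool. Three stools sit around the table at the −y, +y, −x sides. The gap between each stool and the table is 110 mm.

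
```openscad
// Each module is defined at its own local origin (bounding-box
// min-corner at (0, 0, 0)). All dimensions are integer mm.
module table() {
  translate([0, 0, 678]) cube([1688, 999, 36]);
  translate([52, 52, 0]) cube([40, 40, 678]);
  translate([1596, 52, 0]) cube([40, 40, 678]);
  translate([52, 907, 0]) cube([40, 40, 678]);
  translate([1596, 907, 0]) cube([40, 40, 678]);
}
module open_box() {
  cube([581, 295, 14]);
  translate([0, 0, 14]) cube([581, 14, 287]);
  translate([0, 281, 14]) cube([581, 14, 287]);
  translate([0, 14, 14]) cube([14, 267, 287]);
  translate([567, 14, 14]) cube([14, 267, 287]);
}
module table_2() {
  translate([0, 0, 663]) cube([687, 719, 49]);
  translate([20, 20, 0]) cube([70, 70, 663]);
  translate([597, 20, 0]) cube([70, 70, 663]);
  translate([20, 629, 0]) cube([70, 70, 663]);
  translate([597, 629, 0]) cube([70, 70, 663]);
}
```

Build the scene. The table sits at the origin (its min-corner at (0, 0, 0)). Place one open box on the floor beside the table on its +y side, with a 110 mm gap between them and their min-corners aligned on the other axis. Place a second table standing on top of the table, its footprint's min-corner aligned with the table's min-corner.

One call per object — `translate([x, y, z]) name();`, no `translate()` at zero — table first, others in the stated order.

table();
translate([0, 1109, 0]) open_box();
translate([0, 0, 714]) table_2();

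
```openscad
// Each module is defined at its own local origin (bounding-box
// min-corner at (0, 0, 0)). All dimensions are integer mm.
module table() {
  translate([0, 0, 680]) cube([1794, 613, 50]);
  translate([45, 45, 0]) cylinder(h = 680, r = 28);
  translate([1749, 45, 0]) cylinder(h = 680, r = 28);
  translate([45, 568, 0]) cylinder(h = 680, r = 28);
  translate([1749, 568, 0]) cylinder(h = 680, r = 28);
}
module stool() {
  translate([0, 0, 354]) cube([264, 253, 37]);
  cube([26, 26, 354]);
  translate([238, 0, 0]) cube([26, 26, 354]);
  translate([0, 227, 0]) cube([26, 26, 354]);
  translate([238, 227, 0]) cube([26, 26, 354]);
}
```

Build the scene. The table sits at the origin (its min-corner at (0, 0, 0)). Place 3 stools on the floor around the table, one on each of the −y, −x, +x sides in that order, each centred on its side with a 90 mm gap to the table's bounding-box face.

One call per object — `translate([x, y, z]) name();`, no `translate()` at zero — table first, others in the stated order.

table();
translate([765, -343, 0]) stool();
translate([-354, 180, 0]) stool();
translate([1884, 180, 0]) stool();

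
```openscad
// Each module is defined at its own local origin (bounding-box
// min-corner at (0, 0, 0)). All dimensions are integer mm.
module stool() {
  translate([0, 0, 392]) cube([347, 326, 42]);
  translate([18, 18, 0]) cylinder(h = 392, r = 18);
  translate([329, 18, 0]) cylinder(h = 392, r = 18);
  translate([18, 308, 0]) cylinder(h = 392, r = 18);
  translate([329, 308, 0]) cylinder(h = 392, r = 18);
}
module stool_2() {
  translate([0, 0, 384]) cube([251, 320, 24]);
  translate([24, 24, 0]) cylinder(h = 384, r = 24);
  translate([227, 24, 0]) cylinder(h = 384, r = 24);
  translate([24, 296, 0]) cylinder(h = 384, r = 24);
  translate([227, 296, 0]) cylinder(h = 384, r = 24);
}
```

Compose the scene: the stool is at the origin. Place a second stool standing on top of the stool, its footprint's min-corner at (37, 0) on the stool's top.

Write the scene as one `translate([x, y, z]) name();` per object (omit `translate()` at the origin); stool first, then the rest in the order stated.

stool();
translate([37, 0, 434]) stool_2();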